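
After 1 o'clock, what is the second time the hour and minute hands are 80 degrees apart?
At t minutes past 1:00, the hour hand is at 30 x 1 + 0.5t degrees and the minute hand is at 6t degrees.
The smaller angle between them is 80 degrees when |30H - 5.5t| = 80 or |30H - 5.5t| = 280.
With H = 1, solve 30 x 1 - 5.5t = +/- target for each target:
  t = (30 x 1 - 80) / 5.5 = -9.09 (outside (0, 60))
  t = (30 x 1 + 80) / 5.5 = 20
  t = (30 x 1 - 280) / 5.5 = -45.45 (outside (0, 60))
  t = (30 x 1 + 280) / 5.5 = 56.36
Valid solutions in (0, 60): {20, 56.36} minutes.
The second occurrence is t = 56.36 minutes.
The hands form a 80-degree angle at 56.36 minutes past 1:00.

Final answer: 56.36 minutes past 1:00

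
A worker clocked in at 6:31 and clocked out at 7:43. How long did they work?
From 6:31 to 7:43:
(7 x 60 + 43) - (6 x 60 + 31) = 463 - 391 = 72 minutes
= 1 hour and 12 minutes

Final answer: 1 hour and 12 minutes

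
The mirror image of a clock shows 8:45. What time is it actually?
Reflection across the vertical (12-6) axis maps a hand at angle A degrees to (360 - A) degrees, which sends a reading of T minutes past 12:00 to (720 - T) minutes past 12:00.
Mirror reads 8:45 = 525 minutes past 12:00.
Actual time: (720 - 525) mod 720 = 195 minutes = 3:15.

Final answer: 3:15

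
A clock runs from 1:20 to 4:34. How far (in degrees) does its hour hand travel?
The hour hand moves 0.5 degrees per minute.
Time elapsed: 4:34 - 1:20 = 194 minutes
Angular displacement: 194 x 0.5 = 97 degrees

Final answer: 97 degrees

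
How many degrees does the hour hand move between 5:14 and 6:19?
The hour hand moves 0.5 degrees per minute.
Time elapsed: 6:19 - 5:14 = 65 minutes
Angular displacement: 65 x 0.5 = 32.5 degrees

Final answer: 32.5 degrees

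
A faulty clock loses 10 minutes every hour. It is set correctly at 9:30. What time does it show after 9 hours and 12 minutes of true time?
For every 60 true minutes, the faulty clock advances 60 - 10 = 50 minutes.
True elapsed: 9 hours and 12 minutes = 552 minutes.
Faulty clock advances: 552 x 50/60 = 460 minutes (drift: 92 minutes behind).
Shown time: 9:30 + 460 minutes = 5:10.

Final answer: 5:10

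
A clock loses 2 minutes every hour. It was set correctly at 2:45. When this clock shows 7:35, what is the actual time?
For every 60 true minutes, the faulty clock advances 58 minutes, so 1 faulty-clock minute corresponds to 60/58 true minutes.
From 2:45 to 7:35 on the faulty dial is 290 minutes.
True elapsed: 290 x 60/58 = 300 minutes = 5 hours.
True time: 2:45 + 5 hours = 7:45.

Final answer: 7:45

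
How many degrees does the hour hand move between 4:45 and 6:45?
The hour hand moves 0.5 degrees per minute.
Time elapsed: 6:45 - 4:45 = 120 minutes
Angular displacement: 120 x 0.5 = 60 degrees

Final answer: 60 degrees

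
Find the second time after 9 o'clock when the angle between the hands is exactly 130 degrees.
At t minutes past 9:00, the hour hand is at 30 x 9 + 0.5t degrees and the minute hand is at 6t degrees.
The smaller angle between them is 130 degrees when |30H - 5.5t| = 130 or |30H - 5.5t| = 230.
With H = 9, solve 30 x 9 - 5.5t = +/- target for each target:
  t = (30 x 9 - 130) / 5.5 = 25.45
  t = (30 x 9 + 130) / 5.5 = 72.73 (outside (0, 60))
  t = (30 x 9 - 230) / 5.5 = 7.27
  t = (30 x 9 + 230) / 5.5 = 90.91 (outside (0, 60))
Valid solutions in (0, 60): {7.27, 25.45} minutes.
The second occurrence is t = 25.45 minutes.
The hands form a 130-degree angle at 25.45 minutes past 9:00.

Final answer: 25.45 minutes past 9:00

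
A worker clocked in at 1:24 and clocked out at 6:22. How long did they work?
From 1:24 to 6:22:
(6 x 60 + 22) - (1 x 60 + 24) = 382 - 84 = 298 minutes
= 4 hours and 58 minutes

Final answer: 4 hours and 58 minutes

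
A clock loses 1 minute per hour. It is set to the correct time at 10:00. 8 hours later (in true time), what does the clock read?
For every 60 true minutes, the faulty clock advances 60 - 1 = 59 minutes.
True elapsed: 8 hours = 480 minutes.
Faulty clock advances: 480 x 59/60 = 472 minutes (drift: 8 minutes behind).
Shown time: 10:00 + 472 minutes = 5:52.

Final answer: 5:52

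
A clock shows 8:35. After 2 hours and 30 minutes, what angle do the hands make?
First find the time 2 hours and 30 minutes after 8:35.
Total minutes: 8 x 60 + 35 + 2 x 60 + 30 = 665.
665 mod 720 = 665 minutes = 11:05.
Now compute the angle at 11:05:
Hour hand: 11 x 30 + 5 x 0.5 = 332.5 degrees
Minute hand: 5 x 6 = 30 degrees
Difference: |332.5 - 30| = 302.5 degrees
Smaller angle: 360 - 302.5 = 57.5 degrees

Final answer: 57.5 degrees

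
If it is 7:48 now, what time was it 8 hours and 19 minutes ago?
Starting time: 7:48 = 468 total minutes past 12:00
Subtracting: 8 hours and 19 minutes = 499 minutes
468 - 499 = -31 (negative, add 12 hours = 720) = 689 minutes
= 11 hours and 29 minutes past 12:00 = 11:29

Final answer: 11:29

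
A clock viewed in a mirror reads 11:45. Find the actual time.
Reflection across the vertical (12-6) axis maps a hand at angle A degrees to (360 - A) degrees, which sends a reading of T minutes past 12:00 to (720 - T) minutes past 12:00.
Mirror reads 11:45 = 705 minutes past 12:00.
Actual time: (720 - 705) mod 720 = 15 minutes = 12:15.

Final answer: 12:15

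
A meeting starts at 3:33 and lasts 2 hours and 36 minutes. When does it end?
Starting time: 3:33
Adding 36 minutes to 33 minutes: 33 + 36 = 69 minutes = 1 hour and 9 minutes
Adding 2 hours: 3 + 2 + 1 (carry) = 6
Final time: 6:09

Final answer: 6:09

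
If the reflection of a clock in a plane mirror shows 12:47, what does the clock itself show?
Reflection across the vertical (12-6) axis maps a hand at angle A degrees to (360 - A) degrees, which sends a reading of T minutes past 12:00 to (720 - T) minutes past 12:00.
Mirror reads 12:47 = 47 minutes past 12:00.
Actual time: (720 - 47) mod 720 = 673 minutes = 11:13.

Final answer: 11:13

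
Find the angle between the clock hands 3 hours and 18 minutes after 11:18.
First find the time 3 hours and 18 minutes after 11:18.
Total minutes: 11 x 60 + 18 + 3 x 60 + 18 = 876.
876 mod 720 = 156 minutes = 2:36.
Now compute the angle at 2:36:
Hour hand: 2 x 30 + 36 x 0.5 = 78 degrees
Minute hand: 36 x 6 = 216 degrees
Difference: |78 - 216| = 138 degrees
The angle is 138 degrees

Final answer: 138 degrees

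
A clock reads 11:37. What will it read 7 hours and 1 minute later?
Starting time: 11:37
Adding 1 minute to 37 minutes: 37 + 1 = 38 minutes
Adding 7 hours: 11 + 7 = 18 - 12 = 6
Final time: 6:38

Final answer: 6:38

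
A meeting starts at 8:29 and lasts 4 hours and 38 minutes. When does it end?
Starting time: 8:29
Adding 38 minutes to 29 minutes: 29 + 38 = 67 minutes = 1 hour and 7 minutes
Adding 4 hours: 8 + 4 + 1 (carry) = 13 - 12 = 1
Final time: 1:07

Final answer: 1:07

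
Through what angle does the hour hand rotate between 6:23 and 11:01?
The hour hand moves 0.5 degrees per minute.
Time elapsed: 11:01 - 6:23 = 278 minutes
Angular displacement: 278 x 0.5 = 139 degrees

Final answer: 139 degrees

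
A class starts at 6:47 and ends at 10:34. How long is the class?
From 6:47 to 10:34:
(10 x 60 + 34) - (6 x 60 + 47) = 634 - 407 = 227 minutes
= 3 hours and 47 minutes

Final answer: 3 hours and 47 minutes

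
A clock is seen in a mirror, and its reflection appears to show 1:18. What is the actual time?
Reflection across the vertical (12-6) axis maps a hand at angle A degrees to (360 - A) degrees, which sends a reading of T minutes past 12:00 to (720 - T) minutes past 12:00.
Mirror reads 1:18 = 78 minutes past 12:00.
Actual time: (720 - 78) mod 720 = 642 minutes = 10:42.

Final answer: 10:42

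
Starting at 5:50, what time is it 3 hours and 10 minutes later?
Starting time: 5:50
Adding 10 minutes to 50 minutes: 50 + 10 = 60 minutes = 1 hour
Adding 3 hours: 5 + 3 + 1 (carry) = 9
Final time: 9:00

Final answer: 9:00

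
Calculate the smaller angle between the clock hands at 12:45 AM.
Hour hand position: 0 x 30 + 45 x 0.5 = 22.5 degrees
Minute hand position: 45 x 6 = 270 degrees
Difference: |22.5 - 270| = 247.5 degrees
Since 247.5 > 180, the smaller angle is 360 - 247.5 = 112.5 degrees

Final answer: 112.5 degrees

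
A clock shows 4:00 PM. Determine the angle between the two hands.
Hour hand position: 4 x 30 + 0 x 0.5 = 120 degrees
Minute hand position: 0 x 6 = 0 degrees
Difference: |120 - 0| = 120 degrees
The angle between the hands is 120 degrees

Final answer: 120 degrees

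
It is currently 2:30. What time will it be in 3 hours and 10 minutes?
Starting time: 2:30
Adding 10 minutes to 30 minutes: 30 + 10 = 40 minutes
Adding 3 hours: 2 + 3 = 5
Final time: 5:40

Final answer: 5:40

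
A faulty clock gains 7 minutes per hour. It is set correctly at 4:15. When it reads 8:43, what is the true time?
For every 60 true minutes, the faulty clock advances 67 minutes, so 1 faulty-clock minute corresponds to 60/67 true minutes.
From 4:15 to 8:43 on the faulty dial is 268 minutes.
True elapsed: 268 x 60/67 = 240 minutes = 4 hours.
True time: 4:15 + 4 hours = 8:15.

Final answer: 8:15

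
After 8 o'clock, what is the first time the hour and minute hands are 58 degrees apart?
At t minutes past 8:00, the hour hand is at 30 x 8 + 0.5t degrees and the minute hand is at 6t degrees.
The smaller angle between them is 58 degrees when |30H - 5.5t| = 58 or |30H - 5.5t| = 302.
With H = 8, solve 30 x 8 - 5.5t = +/- target for each target:
  t = (30 x 8 - 58) / 5.5 = 33.09
  t = (30 x 8 + 58) / 5.5 = 54.18
  t = (30 x 8 - 302) / 5.5 = -11.27 (outside (0, 60))
  t = (30 x 8 + 302) / 5.5 = 98.55 (outside (0, 60))
Valid solutions in (0, 60): {33.09, 54.18} minutes.
The first occurrence is t = 33.09 minutes.
The hands form a 58-degree angle at 33.09 minutes past 8:00.

Final answer: 33.09 minutes past 8:00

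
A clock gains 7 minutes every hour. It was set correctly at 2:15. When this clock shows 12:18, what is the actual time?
For every 60 true minutes, the faulty clock advances 67 minutes, so 1 faulty-clock minute corresponds to 60/67 true minutes.
From 2:15 to 12:18 on the faulty dial is 603 minutes.
True elapsed: 603 x 60/67 = 540 minutes = 9 hours.
True time: 2:15 + 9 hours = 11:15.

Final answer: 11:15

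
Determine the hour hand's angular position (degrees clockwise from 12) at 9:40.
The hour hand moves 30 degrees per hour and 0.5 degrees per minute.
At 9:40: (9) x 30 + 40 x 0.5 = 270 + 20 = 290 degrees

Final answer: 290 degrees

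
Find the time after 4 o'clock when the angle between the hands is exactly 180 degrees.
For hands to be 180 degrees apart: |30H - 5.5t| = 180
With H = 4: t = (30 x 4 + 180)/5.5 = 54.55 or t = (30 x 4 - 180)/5.5 = -10.91
First valid solution (0 < t < 60): t = 54.55 minutes
The hands are opposite at 54.55 minutes past 4:00.

Final answer: 54.55 minutes past 4:00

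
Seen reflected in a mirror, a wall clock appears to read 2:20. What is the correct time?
Reflection across the vertical (12-6) axis maps a hand at angle A degrees to (360 - A) degrees, which sends a reading of T minutes past 12:00 to (720 - T) minutes past 12:00.
Mirror reads 2:20 = 140 minutes past 12:00.
Actual time: (720 - 140) mod 720 = 580 minutes = 9:40.

Final answer: 9:40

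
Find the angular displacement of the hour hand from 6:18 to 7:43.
The hour hand moves 0.5 degrees per minute.
Time elapsed: 7:43 - 6:18 = 85 minutes
Angular displacement: 85 x 0.5 = 42.5 degrees

Final answer: 42.5 degrees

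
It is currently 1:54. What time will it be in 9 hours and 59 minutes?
Starting time: 1:54
Adding 59 minutes to 54 minutes: 54 + 59 = 113 minutes = 1 hour and 53 minutes
Adding 9 hours: 1 + 9 + 1 (carry) = 11
Final time: 11:53

Final answer: 11:53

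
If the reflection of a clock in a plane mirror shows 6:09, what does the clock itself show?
Reflection across the vertical (12-6) axis maps a hand at angle A degrees to (360 - A) degrees, which sends a reading of T minutes past 12:00 to (720 - T) minutes past 12:00.
Mirror reads 6:09 = 369 minutes past 12:00.
Actual time: (720 - 369) mod 720 = 351 minutes = 5:51.

Final answer: 5:51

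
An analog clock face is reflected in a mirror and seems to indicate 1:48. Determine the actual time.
Reflection across the vertical (12-6) axis maps a hand at angle A degrees to (360 - A) degrees, which sends a reading of T minutes past 12:00 to (720 - T) minutes past 12:00.
Mirror reads 1:48 = 108 minutes past 12:00.
Actual time: (720 - 108) mod 720 = 612 minutes = 10:12.

Final answer: 10:12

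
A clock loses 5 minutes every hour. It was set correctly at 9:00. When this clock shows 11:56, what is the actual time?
For every 60 true minutes, the faulty clock advances 55 minutes, so 1 faulty-clock minute corresponds to 60/55 true minutes.
From 9:00 to 11:56 on the faulty dial is 176 minutes.
True elapsed: 176 x 60/55 = 192 minutes = 3 hours and 12 minutes.
True time: 9:00 + 3 hours and 12 minutes = 12:12.

Final answer: 12:12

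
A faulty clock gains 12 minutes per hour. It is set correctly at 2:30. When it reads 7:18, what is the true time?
For every 60 true minutes, the faulty clock advances 72 minutes, so 1 faulty-clock minute corresponds to 60/72 true minutes.
From 2:30 to 7:18 on the faulty dial is 288 minutes.
True elapsed: 288 x 60/72 = 240 minutes = 4 hours.
True time: 2:30 + 4 hours = 6:30.

Final answer: 6:30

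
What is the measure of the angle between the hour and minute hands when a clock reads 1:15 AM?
Hour hand position: 1 x 30 + 15 x 0.5 = 37.5 degrees
Minute hand position: 15 x 6 = 90 degrees
Difference: |37.5 - 90| = 52.5 degrees
The angle between the hands is 52.5 degrees

Final answer: 52.5 degrees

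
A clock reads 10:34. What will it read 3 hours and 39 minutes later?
Starting time: 10:34
Adding 39 minutes to 34 minutes: 34 + 39 = 73 minutes = 1 hour and 13 minutes
Adding 3 hours: 10 + 3 + 1 (carry) = 14 - 12 = 2
Final time: 2:13

Final answer: 2:13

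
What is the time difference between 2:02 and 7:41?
From 2:02 to 7:41:
(7 x 60 + 41) - (2 x 60 + 2) = 461 - 122 = 339 minutes
= 5 hours and 39 minutes

Final answer: 5 hours and 39 minutes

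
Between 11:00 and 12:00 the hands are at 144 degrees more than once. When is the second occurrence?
At t minutes past 11:00, the hour hand is at 30 x 11 + 0.5t degrees and the minute hand is at 6t degrees.
The smaller angle between them is 144 degrees when |30H - 5.5t| = 144 or |30H - 5.5t| = 216.
With H = 11, solve 30 x 11 - 5.5t = +/- target for each target:
  t = (30 x 11 - 144) / 5.5 = 33.82
  t = (30 x 11 + 144) / 5.5 = 86.18 (outside (0, 60))
  t = (30 x 11 - 216) / 5.5 = 20.73
  t = (30 x 11 + 216) / 5.5 = 99.27 (outside (0, 60))
Valid solutions in (0, 60): {20.73, 33.82} minutes.
The second occurrence is t = 33.82 minutes.
The hands form a 144-degree angle at 33.82 minutes past 11:00.

Final answer: 33.82 minutes past 11:00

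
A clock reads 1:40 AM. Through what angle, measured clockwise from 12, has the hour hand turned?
The hour hand moves 30 degrees per hour and 0.5 degrees per minute.
At 1:40: (1) x 30 + 40 x 0.5 = 30 + 20 = 50 degrees

Final answer: 50 degrees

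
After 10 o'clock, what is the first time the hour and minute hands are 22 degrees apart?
At t minutes past 10:00, the hour hand is at 30 x 10 + 0.5t degrees and the minute hand is at 6t degrees.
The smaller angle between them is 22 degrees when |30H - 5.5t| = 22 or |30H - 5.5t| = 338.
With H = 10, solve 30 x 10 - 5.5t = +/- target for each target:
  t = (30 x 10 - 22) / 5.5 = 50.55
  t = (30 x 10 + 22) / 5.5 = 58.55
  t = (30 x 10 - 338) / 5.5 = -6.91 (outside (0, 60))
  t = (30 x 10 + 338) / 5.5 = 116 (outside (0, 60))
Valid solutions in (0, 60): {50.55, 58.55} minutes.
The first occurrence is t = 50.55 minutes.
The hands form a 22-degree angle at 50.55 minutes past 10:00.

Final answer: 50.55 minutes past 10:00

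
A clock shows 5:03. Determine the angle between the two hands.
Hour hand position: 5 x 30 + 3 x 0.5 = 151.5 degrees
Minute hand position: 3 x 6 = 18 degrees
Difference: |151.5 - 18| = 133.5 degrees
The angle between the hands is 133.5 degrees

Final answer: 133.5 degrees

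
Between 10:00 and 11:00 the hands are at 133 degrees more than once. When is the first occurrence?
At t minutes past 10:00, the hour hand is at 30 x 10 + 0.5t degrees and the minute hand is at 6t degrees.
The smaller angle between them is 133 degrees when |30H - 5.5t| = 133 or |30H - 5.5t| = 227.
With H = 10, solve 30 x 10 - 5.5t = +/- target for each target:
  t = (30 x 10 - 133) / 5.5 = 30.36
  t = (30 x 10 + 133) / 5.5 = 78.73 (outside (0, 60))
  t = (30 x 10 - 227) / 5.5 = 13.27
  t = (30 x 10 + 227) / 5.5 = 95.82 (outside (0, 60))
Valid solutions in (0, 60): {13.27, 30.36} minutes.
The first occurrence is t = 13.27 minutes.
The hands form a 133-degree angle at 13.27 minutes past 10:00.

Final answer: 13.27 minutes past 10:00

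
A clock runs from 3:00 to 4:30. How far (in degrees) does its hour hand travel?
The hour hand moves 0.5 degrees per minute.
Time elapsed: 4:30 - 3:00 = 90 minutes
Angular displacement: 90 x 0.5 = 45 degrees

Final answer: 45 degrees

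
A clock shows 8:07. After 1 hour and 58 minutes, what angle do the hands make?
First find the time 1 hour and 58 minutes after 8:07.
Total minutes: 8 x 60 + 7 + 1 x 60 + 58 = 605.
605 mod 720 = 605 minutes = 10:05.
Now compute the angle at 10:05:
Hour hand: 10 x 30 + 5 x 0.5 = 302.5 degrees
Minute hand: 5 x 6 = 30 degrees
Difference: |302.5 - 30| = 272.5 degrees
Smaller angle: 360 - 272.5 = 87.5 degrees

Final answer: 87.5 degrees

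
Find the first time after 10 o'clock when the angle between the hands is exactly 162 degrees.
At t minutes past 10:00, the hour hand is at 30 x 10 + 0.5t degrees and the minute hand is at 6t degrees.
The smaller angle between them is 162 degrees when |30H - 5.5t| = 162 or |30H - 5.5t| = 198.
With H = 10, solve 30 x 10 - 5.5t = +/- target for each target:
  t = (30 x 10 - 162) / 5.5 = 25.09
  t = (30 x 10 + 162) / 5.5 = 84 (outside (0, 60))
  t = (30 x 10 - 198) / 5.5 = 18.55
  t = (30 x 10 + 198) / 5.5 = 90.55 (outside (0, 60))
Valid solutions in (0, 60): {18.55, 25.09} minutes.
The first occurrence is t = 18.55 minutes.
The hands form a 162-degree angle at 18.55 minutes past 10:00.

Final answer: 18.55 minutes past 10:00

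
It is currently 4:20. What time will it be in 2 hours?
Starting time: 4:20
Adding 0 minutes to 20 minutes: 20 + 0 = 20 minutes
Adding 2 hours: 4 + 2 = 6
Final time: 6:20

Final answer: 6:20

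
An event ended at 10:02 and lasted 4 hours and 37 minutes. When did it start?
Starting time: 10:02 = 602 total minutes past 12:00
Subtracting: 4 hours and 37 minutes = 277 minutes
602 - 277 = 325 minutes
= 5 hours and 25 minutes past 12:00 = 5:25

Final answer: 5:25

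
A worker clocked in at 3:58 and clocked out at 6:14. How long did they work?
From 3:58 to 6:14:
(6 x 60 + 14) - (3 x 60 + 58) = 374 - 238 = 136 minutes
= 2 hours and 16 minutes

Final answer: 2 hours and 16 minutes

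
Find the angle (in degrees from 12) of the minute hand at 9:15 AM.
The minute hand moves 6 degrees per minute.
At 9:15: 15 x 6 = 90 degrees

Final answer: 90 degrees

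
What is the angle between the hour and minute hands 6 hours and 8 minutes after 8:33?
First find the time 6 hours and 8 minutes after 8:33.
Total minutes: 8 x 60 + 33 + 6 x 60 + 8 = 881.
881 mod 720 = 161 minutes = 2:41.
Now compute the angle at 2:41:
Hour hand: 2 x 30 + 41 x 0.5 = 80.5 degrees
Minute hand: 41 x 6 = 246 degrees
Difference: |80.5 - 246| = 165.5 degrees
The angle is 165.5 degrees

Final answer: 165.5 degrees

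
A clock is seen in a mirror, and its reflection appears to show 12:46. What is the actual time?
Reflection across the vertical (12-6) axis maps a hand at angle A degrees to (360 - A) degrees, which sends a reading of T minutes past 12:00 to (720 - T) minutes past 12:00.
Mirror reads 12:46 = 46 minutes past 12:00.
Actual time: (720 - 46) mod 720 = 674 minutes = 11:14.

Final answer: 11:14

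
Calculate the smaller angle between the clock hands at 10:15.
Hour hand position: 10 x 30 + 15 x 0.5 = 307.5 degrees
Minute hand position: 15 x 6 = 90 degrees
Difference: |307.5 - 90| = 217.5 degrees
Since 217.5 > 180, the smaller angle is 360 - 217.5 = 142.5 degrees

Final answer: 142.5 degrees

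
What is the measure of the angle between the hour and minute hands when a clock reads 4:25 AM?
Hour hand position: 4 x 30 + 25 x 0.5 = 132.5 degrees
Minute hand position: 25 x 6 = 150 degrees
Difference: |132.5 - 150| = 17.5 degrees
The angle between the hands is 17.5 degrees

Final answer: 17.5 degrees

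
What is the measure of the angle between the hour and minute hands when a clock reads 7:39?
Hour hand position: 7 x 30 + 39 x 0.5 = 229.5 degrees
Minute hand position: 39 x 6 = 234 degrees
Difference: |229.5 - 234| = 4.5 degrees
The angle between the hands is 4.5 degrees

Final answer: 4.5 degrees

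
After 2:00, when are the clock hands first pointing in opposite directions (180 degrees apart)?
For hands to be 180 degrees apart: |30H - 5.5t| = 180
With H = 2: t = (30 x 2 + 180)/5.5 = 43.64 or t = (30 x 2 - 180)/5.5 = -21.82
First valid solution (0 < t < 60): t = 43.64 minutes
The hands are opposite at 43.64 minutes past 2:00.

Final answer: 43.64 minutes past 2:00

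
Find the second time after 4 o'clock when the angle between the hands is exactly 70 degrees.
At t minutes past 4:00, the hour hand is at 30 x 4 + 0.5t degrees and the minute hand is at 6t degrees.
The smaller angle between them is 70 degrees when |30H - 5.5t| = 70 or |30H - 5.5t| = 290.
With H = 4, solve 30 x 4 - 5.5t = +/- target for each target:
  t = (30 x 4 - 70) / 5.5 = 9.09
  t = (30 x 4 + 70) / 5.5 = 34.55
  t = (30 x 4 - 290) / 5.5 = -30.91 (outside (0, 60))
  t = (30 x 4 + 290) / 5.5 = 74.55 (outside (0, 60))
Valid solutions in (0, 60): {9.09, 34.55} minutes.
The second occurrence is t = 34.55 minutes.
The hands form a 70-degree angle at 34.55 minutes past 4:00.

Final answer: 34.55 minutes past 4:00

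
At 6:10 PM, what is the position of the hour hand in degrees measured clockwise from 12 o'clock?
The hour hand moves 30 degrees per hour and 0.5 degrees per minute.
At 6:10: (6) x 30 + 10 x 0.5 = 180 + 5 = 185 degrees

Final answer: 185 degrees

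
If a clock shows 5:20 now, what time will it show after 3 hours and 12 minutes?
Starting time: 5:20
Adding 12 minutes to 20 minutes: 20 + 12 = 32 minutes
Adding 3 hours: 5 + 3 = 8
Final time: 8:32

Final answer: 8:32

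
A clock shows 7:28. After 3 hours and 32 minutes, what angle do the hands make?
First find the time 3 hours and 32 minutes after 7:28.
Total minutes: 7 x 60 + 28 + 3 x 60 + 32 = 660.
660 mod 720 = 660 minutes = 11:00.
Now compute the angle at 11:00:
Hour hand: 11 x 30 + 0 x 0.5 = 330 degrees
Minute hand: 0 x 6 = 0 degrees
Difference: |330 - 0| = 330 degrees
Smaller angle: 360 - 330 = 30 degrees

Final answer: 30 degrees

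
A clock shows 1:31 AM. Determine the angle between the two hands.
Hour hand position: 1 x 30 + 31 x 0.5 = 45.5 degrees
Minute hand position: 31 x 6 = 186 degrees
Difference: |45.5 - 186| = 140.5 degrees
The angle between the hands is 140.5 degrees

Final answer: 140.5 degrees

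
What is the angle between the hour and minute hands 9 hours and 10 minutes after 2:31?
First find the time 9 hours and 10 minutes after 2:31.
Total minutes: 2 x 60 + 31 + 9 x 60 + 10 = 701.
701 mod 720 = 701 minutes = 11:41.
Now compute the angle at 11:41:
Hour hand: 11 x 30 + 41 x 0.5 = 350.5 degrees
Minute hand: 41 x 6 = 246 degrees
Difference: |350.5 - 246| = 104.5 degrees
The angle is 104.5 degrees

Final answer: 104.5 degrees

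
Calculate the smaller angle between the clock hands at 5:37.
Hour hand position: 5 x 30 + 37 x 0.5 = 168.5 degrees
Minute hand position: 37 x 6 = 222 degrees
Difference: |168.5 - 222| = 53.5 degrees
The angle between the hands is 53.5 degrees

Final answer: 53.5 degrees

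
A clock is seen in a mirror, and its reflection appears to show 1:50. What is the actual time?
Reflection across the vertical (12-6) axis maps a hand at angle A degrees to (360 - A) degrees, which sends a reading of T minutes past 12:00 to (720 - T) minutes past 12:00.
Mirror reads 1:50 = 110 minutes past 12:00.
Actual time: (720 - 110) mod 720 = 610 minutes = 10:10.

Final answer: 10:10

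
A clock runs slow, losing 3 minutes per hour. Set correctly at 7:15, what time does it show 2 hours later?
For every 60 true minutes, the faulty clock advances 60 - 3 = 57 minutes.
True elapsed: 2 hours = 120 minutes.
Faulty clock advances: 120 x 57/60 = 114 minutes (drift: 6 minutes behind).
Shown time: 7:15 + 114 minutes = 9:09.

Final answer: 9:09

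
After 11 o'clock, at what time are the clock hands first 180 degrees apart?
For hands to be 180 degrees apart: |30H - 5.5t| = 180
With H = 11: t = (30 x 11 + 180)/5.5 = 92.73 or t = (30 x 11 - 180)/5.5 = 27.27
First valid solution (0 < t < 60): t = 27.27 minutes
The hands are opposite at 27.27 minutes past 11:00.

Final answer: 27.27 minutes past 11:00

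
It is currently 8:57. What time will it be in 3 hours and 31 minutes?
Starting time: 8:57
Adding 31 minutes to 57 minutes: 57 + 31 = 88 minutes = 1 hour and 28 minutes
Adding 3 hours: 8 + 3 + 1 (carry) = 12
Final time: 12:28

Final answer: 12:28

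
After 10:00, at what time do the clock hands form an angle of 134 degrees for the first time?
At t minutes past 10:00, the hour hand is at 30 x 10 + 0.5t degrees and the minute hand is at 6t degrees.
The smaller angle between them is 134 degrees when |30H - 5.5t| = 134 or |30H - 5.5t| = 226.
With H = 10, solve 30 x 10 - 5.5t = +/- target for each target:
  t = (30 x 10 - 134) / 5.5 = 30.18
  t = (30 x 10 + 134) / 5.5 = 78.91 (outside (0, 60))
  t = (30 x 10 - 226) / 5.5 = 13.45
  t = (30 x 10 + 226) / 5.5 = 95.64 (outside (0, 60))
Valid solutions in (0, 60): {13.45, 30.18} minutes.
The first occurrence is t = 13.45 minutes.
The hands form a 134-degree angle at 13.45 minutes past 10:00.

Final answer: 13.45 minutes past 10:00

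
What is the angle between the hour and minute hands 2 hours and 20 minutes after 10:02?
First find the time 2 hours and 20 minutes after 10:02.
Total minutes: 10 x 60 + 2 + 2 x 60 + 20 = 742.
742 mod 720 = 22 minutes = 12:22.
Now compute the angle at 12:22:
Hour hand: 0 x 30 + 22 x 0.5 = 11 degrees
Minute hand: 22 x 6 = 132 degrees
Difference: |11 - 132| = 121 degrees
The angle is 121 degrees

Final answer: 121 degrees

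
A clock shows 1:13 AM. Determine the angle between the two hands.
Hour hand position: 1 x 30 + 13 x 0.5 = 36.5 degrees
Minute hand position: 13 x 6 = 78 degrees
Difference: |36.5 - 78| = 41.5 degrees
The angle between the hands is 41.5 degrees

Final answer: 41.5 degrees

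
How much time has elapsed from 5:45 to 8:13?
From 5:45 to 8:13:
(8 x 60 + 13) - (5 x 60 + 45) = 493 - 345 = 148 minutes
= 2 hours and 28 minutes

Final answer: 2 hours and 28 minutes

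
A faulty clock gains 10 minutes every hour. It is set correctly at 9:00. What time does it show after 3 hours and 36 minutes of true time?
For every 60 true minutes, the faulty clock advances 60 + 10 = 70 minutes.
True elapsed: 3 hours and 36 minutes = 216 minutes.
Faulty clock advances: 216 x 70/60 = 252 minutes (drift: 36 minutes ahead).
Shown time: 9:00 + 252 minutes = 1:12.

Final answer: 1:12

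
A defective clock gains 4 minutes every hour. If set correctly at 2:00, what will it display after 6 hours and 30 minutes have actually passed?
For every 60 true minutes, the faulty clock advances 60 + 4 = 64 minutes.
True elapsed: 6 hours and 30 minutes = 390 minutes.
Faulty clock advances: 390 x 64/60 = 416 minutes (drift: 26 minutes ahead).
Shown time: 2:00 + 416 minutes = 8:56.

Final answer: 8:56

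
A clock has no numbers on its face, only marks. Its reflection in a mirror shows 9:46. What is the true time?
Reflection across the vertical (12-6) axis maps a hand at angle A degrees to (360 - A) degrees, which sends a reading of T minutes past 12:00 to (720 - T) minutes past 12:00.
Mirror reads 9:46 = 586 minutes past 12:00.
Actual time: (720 - 586) mod 720 = 134 minutes = 2:14.

Final answer: 2:14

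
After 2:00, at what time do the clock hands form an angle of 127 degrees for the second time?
At t minutes past 2:00, the hour hand is at 30 x 2 + 0.5t degrees and the minute hand is at 6t degrees.
The smaller angle between them is 127 degrees when |30H - 5.5t| = 127 or |30H - 5.5t| = 233.
With H = 2, solve 30 x 2 - 5.5t = +/- target for each target:
  t = (30 x 2 - 127) / 5.5 = -12.18 (outside (0, 60))
  t = (30 x 2 + 127) / 5.5 = 34
  t = (30 x 2 - 233) / 5.5 = -31.45 (outside (0, 60))
  t = (30 x 2 + 233) / 5.5 = 53.27
Valid solutions in (0, 60): {34, 53.27} minutes.
The second occurrence is t = 53.27 minutes.
The hands form a 127-degree angle at 53.27 minutes past 2:00.

Final answer: 53.27 minutes past 2:00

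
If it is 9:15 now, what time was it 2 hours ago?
Starting time: 9:15 = 555 total minutes past 12:00
Subtracting: 2 hours = 120 minutes
555 - 120 = 435 minutes
= 7 hours and 15 minutes past 12:00 = 7:15

Final answer: 7:15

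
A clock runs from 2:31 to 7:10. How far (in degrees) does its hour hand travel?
The hour hand moves 0.5 degrees per minute.
Time elapsed: 7:10 - 2:31 = 279 minutes
Angular displacement: 279 x 0.5 = 139.5 degrees

Final answer: 139.5 degrees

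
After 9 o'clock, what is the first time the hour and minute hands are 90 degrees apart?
At t minutes past 9:00, the hour hand is at 30 x 9 + 0.5t degrees and the minute hand is at 6t degrees.
The smaller angle between them is 90 degrees when |30H - 5.5t| = 90 or |30H - 5.5t| = 270.
With H = 9, solve 30 x 9 - 5.5t = +/- target for each target:
  t = (30 x 9 - 90) / 5.5 = 32.73
  t = (30 x 9 + 90) / 5.5 = 65.45 (outside (0, 60))
  t = (30 x 9 - 270) / 5.5 = 0 (outside (0, 60))
  t = (30 x 9 + 270) / 5.5 = 98.18 (outside (0, 60))
Valid solutions in (0, 60): {32.73} minutes.
The first occurrence is t = 32.73 minutes.
The hands form a 90-degree angle at 32.73 minutes past 9:00.

Final answer: 32.73 minutes past 9:00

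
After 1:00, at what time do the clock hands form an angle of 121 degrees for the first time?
At t minutes past 1:00, the hour hand is at 30 x 1 + 0.5t degrees and the minute hand is at 6t degrees.
The smaller angle between them is 121 degrees when |30H - 5.5t| = 121 or |30H - 5.5t| = 239.
With H = 1, solve 30 x 1 - 5.5t = +/- target for each target:
  t = (30 x 1 - 121) / 5.5 = -16.55 (outside (0, 60))
  t = (30 x 1 + 121) / 5.5 = 27.45
  t = (30 x 1 - 239) / 5.5 = -38 (outside (0, 60))
  t = (30 x 1 + 239) / 5.5 = 48.91
Valid solutions in (0, 60): {27.45, 48.91} minutes.
The first occurrence is t = 27.45 minutes.
The hands form a 121-degree angle at 27.45 minutes past 1:00.

Final answer: 27.45 minutes past 1:00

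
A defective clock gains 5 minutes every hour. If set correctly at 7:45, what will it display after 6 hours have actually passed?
For every 60 true minutes, the faulty clock advances 60 + 5 = 65 minutes.
True elapsed: 6 hours = 360 minutes.
Faulty clock advances: 360 x 65/60 = 390 minutes (drift: 30 minutes ahead).
Shown time: 7:45 + 390 minutes = 2:15.

Final answer: 2:15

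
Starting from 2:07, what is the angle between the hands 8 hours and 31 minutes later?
First find the time 8 hours and 31 minutes after 2:07.
Total minutes: 2 x 60 + 7 + 8 x 60 + 31 = 638.
638 mod 720 = 638 minutes = 10:38.
Now compute the angle at 10:38:
Hour hand: 10 x 30 + 38 x 0.5 = 319 degrees
Minute hand: 38 x 6 = 228 degrees
Difference: |319 - 228| = 91 degrees
The angle is 91 degrees

Final answer: 91 degrees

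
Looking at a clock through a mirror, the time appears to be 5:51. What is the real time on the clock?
Reflection across the vertical (12-6) axis maps a hand at angle A degrees to (360 - A) degrees, which sends a reading of T minutes past 12:00 to (720 - T) minutes past 12:00.
Mirror reads 5:51 = 351 minutes past 12:00.
Actual time: (720 - 351) mod 720 = 369 minutes = 6:09.

Final answer: 6:09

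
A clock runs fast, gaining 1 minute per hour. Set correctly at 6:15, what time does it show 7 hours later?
For every 60 true minutes, the faulty clock advances 60 + 1 = 61 minutes.
True elapsed: 7 hours = 420 minutes.
Faulty clock advances: 420 x 61/60 = 427 minutes (drift: 7 minutes ahead).
Shown time: 6:15 + 427 minutes = 1:22.

Final answer: 1:22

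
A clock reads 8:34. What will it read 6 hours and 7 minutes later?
Starting time: 8:34
Adding 7 minutes to 34 minutes: 34 + 7 = 41 minutes
Adding 6 hours: 8 + 6 = 14 - 12 = 2
Final time: 2:41

Final answer: 2:41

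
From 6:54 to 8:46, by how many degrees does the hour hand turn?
The hour hand moves 0.5 degrees per minute.
Time elapsed: 8:46 - 6:54 = 112 minutes
Angular displacement: 112 x 0.5 = 56 degrees

Final answer: 56 degrees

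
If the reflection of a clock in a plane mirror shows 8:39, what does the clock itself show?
Reflection across the vertical (12-6) axis maps a hand at angle A degrees to (360 - A) degrees, which sends a reading of T minutes past 12:00 to (720 - T) minutes past 12:00.
Mirror reads 8:39 = 519 minutes past 12:00.
Actual time: (720 - 519) mod 720 = 201 minutes = 3:21.

Final answer: 3:21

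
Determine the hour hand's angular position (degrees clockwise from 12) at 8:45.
The hour hand moves 30 degrees per hour and 0.5 degrees per minute.
At 8:45: (8) x 30 + 45 x 0.5 = 240 + 22.5 = 262.5 degrees

Final answer: 262.5 degrees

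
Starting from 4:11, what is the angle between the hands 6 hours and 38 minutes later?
First find the time 6 hours and 38 minutes after 4:11.
Total minutes: 4 x 60 + 11 + 6 x 60 + 38 = 649.
649 mod 720 = 649 minutes = 10:49.
Now compute the angle at 10:49:
Hour hand: 10 x 30 + 49 x 0.5 = 324.5 degrees
Minute hand: 49 x 6 = 294 degrees
Difference: |324.5 - 294| = 30.5 degrees
The angle is 30.5 degrees

Final answer: 30.5 degrees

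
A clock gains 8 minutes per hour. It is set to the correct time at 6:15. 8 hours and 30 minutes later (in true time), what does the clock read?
For every 60 true minutes, the faulty clock advances 60 + 8 = 68 minutes.
True elapsed: 8 hours and 30 minutes = 510 minutes.
Faulty clock advances: 510 x 68/60 = 578 minutes (drift: 68 minutes ahead).
Shown time: 6:15 + 578 minutes = 3:53.

Final answer: 3:53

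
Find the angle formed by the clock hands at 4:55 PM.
Hour hand position: 4 x 30 + 55 x 0.5 = 147.5 degrees
Minute hand position: 55 x 6 = 330 degrees
Difference: |147.5 - 330| = 182.5 degrees
Since 182.5 > 180, the smaller angle is 360 - 182.5 = 177.5 degrees

Final answer: 177.5 degrees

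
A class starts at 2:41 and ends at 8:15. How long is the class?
From 2:41 to 8:15:
(8 x 60 + 15) - (2 x 60 + 41) = 495 - 161 = 334 minutes
= 5 hours and 34 minutes

Final answer: 5 hours and 34 minutes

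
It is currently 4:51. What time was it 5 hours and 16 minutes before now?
Starting time: 4:51 = 291 total minutes past 12:00
Subtracting: 5 hours and 16 minutes = 316 minutes
291 - 316 = -25 (negative, add 12 hours = 720) = 695 minutes
= 11 hours and 35 minutes past 12:00 = 11:35

Final answer: 11:35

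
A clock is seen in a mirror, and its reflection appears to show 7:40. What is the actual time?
Reflection across the vertical (12-6) axis maps a hand at angle A degrees to (360 - A) degrees, which sends a reading of T minutes past 12:00 to (720 - T) minutes past 12:00.
Mirror reads 7:40 = 460 minutes past 12:00.
Actual time: (720 - 460) mod 720 = 260 minutes = 4:20.

Final answer: 4:20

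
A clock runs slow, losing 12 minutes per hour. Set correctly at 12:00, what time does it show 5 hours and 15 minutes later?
For every 60 true minutes, the faulty clock advances 60 - 12 = 48 minutes.
True elapsed: 5 hours and 15 minutes = 315 minutes.
Faulty clock advances: 315 x 48/60 = 252 minutes (drift: 63 minutes behind).
Shown time: 12:00 + 252 minutes = 4:12.

Final answer: 4:12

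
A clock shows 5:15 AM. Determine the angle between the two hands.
Hour hand position: 5 x 30 + 15 x 0.5 = 157.5 degrees
Minute hand position: 15 x 6 = 90 degrees
Difference: |157.5 - 90| = 67.5 degrees
The angle between the hands is 67.5 degrees

Final answer: 67.5 degrees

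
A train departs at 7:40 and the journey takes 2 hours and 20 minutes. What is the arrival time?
Starting time: 7:40
Adding 20 minutes to 40 minutes: 40 + 20 = 60 minutes = 1 hour
Adding 2 hours: 7 + 2 + 1 (carry) = 10
Final time: 10:00

Final answer: 10:00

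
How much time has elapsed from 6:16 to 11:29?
From 6:16 to 11:29:
(11 x 60 + 29) - (6 x 60 + 16) = 689 - 376 = 313 minutes
= 5 hours and 13 minutes

Final answer: 5 hours and 13 minutes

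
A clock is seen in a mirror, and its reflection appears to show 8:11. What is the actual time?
Reflection across the vertical (12-6) axis maps a hand at angle A degrees to (360 - A) degrees, which sends a reading of T minutes past 12:00 to (720 - T) minutes past 12:00.
Mirror reads 8:11 = 491 minutes past 12:00.
Actual time: (720 - 491) mod 720 = 229 minutes = 3:49.

Final answer: 3:49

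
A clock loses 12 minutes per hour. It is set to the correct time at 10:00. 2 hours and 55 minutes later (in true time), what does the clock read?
For every 60 true minutes, the faulty clock advances 60 - 12 = 48 minutes.
True elapsed: 2 hours and 55 minutes = 175 minutes.
Faulty clock advances: 175 x 48/60 = 140 minutes (drift: 35 minutes behind).
Shown time: 10:00 + 140 minutes = 12:20.

Final answer: 12:20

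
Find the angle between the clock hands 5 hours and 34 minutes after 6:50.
First find the time 5 hours and 34 minutes after 6:50.
Total minutes: 6 x 60 + 50 + 5 x 60 + 34 = 744.
744 mod 720 = 24 minutes = 12:24.
Now compute the angle at 12:24:
Hour hand: 0 x 30 + 24 x 0.5 = 12 degrees
Minute hand: 24 x 6 = 144 degrees
Difference: |12 - 144| = 132 degrees
The angle is 132 degrees

Final answer: 132 degrees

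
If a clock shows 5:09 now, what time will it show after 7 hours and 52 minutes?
Starting time: 5:09
Adding 52 minutes to 9 minutes: 9 + 52 = 61 minutes = 1 hour and 1 minute
Adding 7 hours: 5 + 7 + 1 (carry) = 13 - 12 = 1
Final time: 1:01

Final answer: 1:01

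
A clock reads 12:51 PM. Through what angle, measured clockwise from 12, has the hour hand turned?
The hour hand moves 30 degrees per hour and 0.5 degrees per minute.
At 12:51: (0) x 30 + 51 x 0.5 = 0 + 25.5 = 25.5 degrees

Final answer: 25.5 degrees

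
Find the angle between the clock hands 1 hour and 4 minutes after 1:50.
First find the time 1 hour and 4 minutes after 1:50.
Total minutes: 1 x 60 + 50 + 1 x 60 + 4 = 174.
174 mod 720 = 174 minutes = 2:54.
Now compute the angle at 2:54:
Hour hand: 2 x 30 + 54 x 0.5 = 87 degrees
Minute hand: 54 x 6 = 324 degrees
Difference: |87 - 324| = 237 degrees
Smaller angle: 360 - 237 = 123 degrees

Final answer: 123 degrees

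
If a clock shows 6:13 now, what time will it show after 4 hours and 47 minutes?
Starting time: 6:13
Adding 47 minutes to 13 minutes: 13 + 47 = 60 minutes = 1 hour
Adding 4 hours: 6 + 4 + 1 (carry) = 11
Final time: 11:00

Final answer: 11:00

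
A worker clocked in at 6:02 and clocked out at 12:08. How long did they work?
From 6:02 to 12:08:
(12 x 60 + 8) - (6 x 60 + 2) = 728 - 362 = 366 minutes
= 6 hours and 6 minutes

Final answer: 6 hours and 6 minutes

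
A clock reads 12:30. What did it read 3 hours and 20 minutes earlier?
Starting time: 12:30 = 30 total minutes past 12:00
Subtracting: 3 hours and 20 minutes = 200 minutes
30 - 200 = -170 (negative, add 12 hours = 720) = 550 minutes
= 9 hours and 10 minutes past 12:00 = 9:10

Final answer: 9:10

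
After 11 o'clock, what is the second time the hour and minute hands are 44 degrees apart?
At t minutes past 11:00, the hour hand is at 30 x 11 + 0.5t degrees and the minute hand is at 6t degrees.
The smaller angle between them is 44 degrees when |30H - 5.5t| = 44 or |30H - 5.5t| = 316.
With H = 11, solve 30 x 11 - 5.5t = +/- target for each target:
  t = (30 x 11 - 44) / 5.5 = 52
  t = (30 x 11 + 44) / 5.5 = 68 (outside (0, 60))
  t = (30 x 11 - 316) / 5.5 = 2.55
  t = (30 x 11 + 316) / 5.5 = 117.45 (outside (0, 60))
Valid solutions in (0, 60): {2.55, 52} minutes.
The second occurrence is t = 52 minutes.
The hands form a 44-degree angle at 52 minutes past 11:00.

Final answer: 52 minutes past 11:00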